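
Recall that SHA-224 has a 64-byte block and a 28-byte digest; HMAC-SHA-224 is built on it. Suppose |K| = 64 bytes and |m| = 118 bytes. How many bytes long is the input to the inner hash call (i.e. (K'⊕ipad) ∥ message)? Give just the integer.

182

Key is 64 ≤ 64 bytes, zero-padded: |K'| = 64.
Inner input = (K'⊕ipad) ∥ m → 64 + 118 = 182 bytes.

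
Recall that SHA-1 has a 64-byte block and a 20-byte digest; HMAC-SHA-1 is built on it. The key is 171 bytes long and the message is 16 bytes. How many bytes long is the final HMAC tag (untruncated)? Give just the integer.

The tag is one SHA-1 digest: 20 bytes.

20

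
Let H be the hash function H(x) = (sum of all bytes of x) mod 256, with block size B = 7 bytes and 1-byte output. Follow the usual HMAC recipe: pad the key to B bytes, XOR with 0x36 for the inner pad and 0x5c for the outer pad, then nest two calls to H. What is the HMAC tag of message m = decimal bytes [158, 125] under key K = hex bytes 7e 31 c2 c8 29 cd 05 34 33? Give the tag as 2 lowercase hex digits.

fb

Key hex bytes 7e 31 c2 c8 29 cd 05 34 33 is 9 bytes > B = 7, so hash it first: H(key) = 9b, then zero-pad to 7 bytes: K' = 9b 00 00 00 00 00 00.
K' ⊕ ipad = ad 36 36 36 36 36 36.  K' ⊕ opad = c7 5c 5c 5c 5c 5c 5c.
Inner input = (K'⊕ipad) ∥ m = ad 36 36 36 36 36 36 ∥ 9e 7d.
Inner hash: sum = 173+54+54+54+54+54+54+158+125 = 780; mod 256 = 12 → 0c.
Outer input = (K'⊕opad) ∥ inner = c7 5c 5c 5c 5c 5c 5c ∥ 0c.
Outer hash (tag): sum = 199+92+92+92+92+92+92+12 = 763; mod 256 = 251 → fb.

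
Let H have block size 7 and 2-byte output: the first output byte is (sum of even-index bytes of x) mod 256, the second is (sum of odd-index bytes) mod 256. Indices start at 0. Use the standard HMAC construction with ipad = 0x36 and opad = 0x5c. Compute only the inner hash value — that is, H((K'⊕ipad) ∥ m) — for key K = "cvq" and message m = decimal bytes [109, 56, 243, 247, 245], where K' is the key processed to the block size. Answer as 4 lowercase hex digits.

3701

Key "cvq" = 63 76 71 is 3 bytes ≤ B = 7; zero-pad to 7 bytes: K' = 63 76 71 00 00 00 00.
K' ⊕ ipad = 55 40 47 36 36 36 36.
Inner input = 55 40 47 36 36 36 36 ∥ 6d 38 f3 f7 f5.
Inner hash: even-index sum = 567 mod 256 = 55; odd-index sum = 769 mod 256 = 1 → 37 01.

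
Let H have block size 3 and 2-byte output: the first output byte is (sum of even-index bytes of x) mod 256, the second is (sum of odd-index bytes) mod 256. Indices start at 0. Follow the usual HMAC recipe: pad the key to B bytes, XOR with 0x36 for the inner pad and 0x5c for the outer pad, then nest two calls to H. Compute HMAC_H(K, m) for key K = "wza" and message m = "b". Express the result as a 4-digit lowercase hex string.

Key "wza" = 77 7a 61 is exactly B = 3 bytes: K' = 77 7a 61.
K' ⊕ ipad = 41 4c 57.  K' ⊕ opad = 2b 26 3d.
Inner input = (K'⊕ipad) ∥ m = 41 4c 57 ∥ 62.
Inner hash: even-index sum = 152 mod 256 = 152; odd-index sum = 174 mod 256 = 174 → 98 ae.
Outer input = (K'⊕opad) ∥ inner = 2b 26 3d ∥ 98 ae.
Outer hash (tag): even-index sum = 278 mod 256 = 22; odd-index sum = 190 mod 256 = 190 → 16 be.

16be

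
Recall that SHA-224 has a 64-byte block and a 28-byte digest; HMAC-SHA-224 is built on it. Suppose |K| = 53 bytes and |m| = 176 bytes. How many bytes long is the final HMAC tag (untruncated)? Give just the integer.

The tag is one SHA-224 digest: 28 bytes.

28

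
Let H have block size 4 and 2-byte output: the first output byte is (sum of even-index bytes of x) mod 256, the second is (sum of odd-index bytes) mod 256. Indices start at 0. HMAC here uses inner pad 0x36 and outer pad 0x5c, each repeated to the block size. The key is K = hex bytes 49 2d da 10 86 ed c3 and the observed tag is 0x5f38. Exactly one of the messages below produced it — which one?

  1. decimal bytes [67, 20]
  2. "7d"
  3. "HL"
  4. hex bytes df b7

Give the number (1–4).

Key hex bytes 49 2d da 10 86 ed c3 is 7 bytes > B = 4, so hash it first: H(key) = 6c 2a, then zero-pad to 4 bytes: K' = 6c 2a 00 00.
K' ⊕ ipad = 5a 1c 36 36; K' ⊕ opad = 30 76 5c 5c.
m1: inner = H(5a 1c 36 36 43 14) = d3 66; tag = H(30 76 5c 5c d3 66) = 5f38 ← matches
m2: inner = H(5a 1c 36 36 37 64) = c7 b6; tag = H(30 76 5c 5c c7 b6) = 5388
m3: inner = H(5a 1c 36 36 48 4c) = d8 9e; tag = H(30 76 5c 5c d8 9e) = 6470
m4: inner = H(5a 1c 36 36 df b7) = 6f 09; tag = H(30 76 5c 5c 6f 09) = fbdb

1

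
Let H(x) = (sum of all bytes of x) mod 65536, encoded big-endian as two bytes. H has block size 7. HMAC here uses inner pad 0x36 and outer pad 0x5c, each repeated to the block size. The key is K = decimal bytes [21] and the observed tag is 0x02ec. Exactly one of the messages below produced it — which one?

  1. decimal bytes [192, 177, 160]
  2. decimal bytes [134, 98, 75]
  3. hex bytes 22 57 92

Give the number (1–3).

1

Key decimal bytes [21] = 15 is 1 byte ≤ B = 7; zero-pad to 7 bytes: K' = 15 00 00 00 00 00 00.
K' ⊕ ipad = 23 36 36 36 36 36 36; K' ⊕ opad = 49 5c 5c 5c 5c 5c 5c.
m1: inner = H(23 36 36 36 36 36 36 c0 b1 a0) = 03 78; tag = H(49 5c 5c 5c 5c 5c 5c 03 78) = 02ec ← matches
m2: inner = H(23 36 36 36 36 36 36 86 62 4b) = 02 9a; tag = H(49 5c 5c 5c 5c 5c 5c 02 9a) = 030d
m3: inner = H(23 36 36 36 36 36 36 22 57 92) = 02 72; tag = H(49 5c 5c 5c 5c 5c 5c 02 72) = 02e5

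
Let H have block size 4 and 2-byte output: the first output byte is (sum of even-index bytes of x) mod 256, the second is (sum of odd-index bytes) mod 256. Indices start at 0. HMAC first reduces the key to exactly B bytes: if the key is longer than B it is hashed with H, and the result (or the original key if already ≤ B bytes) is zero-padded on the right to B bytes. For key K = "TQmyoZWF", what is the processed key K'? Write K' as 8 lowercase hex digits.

|K| = 8 > B = 4, so first hash the key.
H(K): even-index sum = 391 mod 256 = 135; odd-index sum = 362 mod 256 = 106 → 87 6a.
Zero-pad H(K) = 87 6a to 4 bytes: K' = 87 6a 00 00.

876a0000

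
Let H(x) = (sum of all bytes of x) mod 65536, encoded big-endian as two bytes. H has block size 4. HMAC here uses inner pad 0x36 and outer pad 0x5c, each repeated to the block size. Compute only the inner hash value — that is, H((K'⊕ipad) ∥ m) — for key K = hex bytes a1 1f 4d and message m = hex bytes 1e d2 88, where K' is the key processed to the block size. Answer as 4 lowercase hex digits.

Key hex bytes a1 1f 4d is 3 bytes ≤ B = 4; zero-pad to 4 bytes: K' = a1 1f 4d 00.
K' ⊕ ipad = 97 29 7b 36.
Inner input = 97 29 7b 36 ∥ 1e d2 88.
Inner hash: sum = 151+41+123+54+30+210+136 = 745 → 02 e9.

02e9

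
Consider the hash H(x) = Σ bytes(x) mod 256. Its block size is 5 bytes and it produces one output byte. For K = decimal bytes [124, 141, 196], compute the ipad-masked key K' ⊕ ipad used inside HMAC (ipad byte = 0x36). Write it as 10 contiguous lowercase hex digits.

4abbf23636

Key decimal bytes [124, 141, 196] = 7c 8d c4 is 3 bytes ≤ B = 5; zero-pad to 5 bytes: K' = 7c 8d c4 00 00.
XOR each byte with 0x36: 7c⊕36=4a, 8d⊕36=bb, c4⊕36=f2, 00⊕36=36, 00⊕36=36.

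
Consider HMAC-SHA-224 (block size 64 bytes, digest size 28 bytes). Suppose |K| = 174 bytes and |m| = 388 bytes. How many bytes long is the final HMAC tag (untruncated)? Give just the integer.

The tag is one SHA-224 digest: 28 bytes.

28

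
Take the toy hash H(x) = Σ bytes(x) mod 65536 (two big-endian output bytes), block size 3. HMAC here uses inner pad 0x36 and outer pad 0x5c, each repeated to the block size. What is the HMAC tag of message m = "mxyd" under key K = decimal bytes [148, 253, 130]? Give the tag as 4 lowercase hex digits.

Key decimal bytes [148, 253, 130] = 94 fd 82 is exactly B = 3 bytes: K' = 94 fd 82.
K' ⊕ ipad = a2 cb b4.  K' ⊕ opad = c8 a1 de.
Inner input = (K'⊕ipad) ∥ m = a2 cb b4 ∥ 6d 78 79 64.
Inner hash: sum = 162+203+180+109+120+121+100 = 995 → 03 e3.
Outer input = (K'⊕opad) ∥ inner = c8 a1 de ∥ 03 e3.
Outer hash (tag): sum = 200+161+222+3+227 = 813 → 03 2d.

032d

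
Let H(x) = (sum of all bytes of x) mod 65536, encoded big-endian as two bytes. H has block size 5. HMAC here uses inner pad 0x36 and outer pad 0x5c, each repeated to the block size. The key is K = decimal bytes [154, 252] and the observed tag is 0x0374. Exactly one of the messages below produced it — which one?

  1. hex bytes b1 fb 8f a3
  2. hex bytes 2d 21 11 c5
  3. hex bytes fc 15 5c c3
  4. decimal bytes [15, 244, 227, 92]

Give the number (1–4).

Key decimal bytes [154, 252] = 9a fc is 2 bytes ≤ B = 5; zero-pad to 5 bytes: K' = 9a fc 00 00 00.
K' ⊕ ipad = ac ca 36 36 36; K' ⊕ opad = c6 a0 5c 5c 5c.
m1: inner = H(ac ca 36 36 36 b1 fb 8f a3) = 04 f6; tag = H(c6 a0 5c 5c 5c 04 f6) = 0374 ← matches
m2: inner = H(ac ca 36 36 36 2d 21 11 c5) = 03 3c; tag = H(c6 a0 5c 5c 5c 03 3c) = 02b9
m3: inner = H(ac ca 36 36 36 fc 15 5c c3) = 04 48; tag = H(c6 a0 5c 5c 5c 04 48) = 02c6
m4: inner = H(ac ca 36 36 36 0f f4 e3 5c) = 04 5a; tag = H(c6 a0 5c 5c 5c 04 5a) = 02d8

1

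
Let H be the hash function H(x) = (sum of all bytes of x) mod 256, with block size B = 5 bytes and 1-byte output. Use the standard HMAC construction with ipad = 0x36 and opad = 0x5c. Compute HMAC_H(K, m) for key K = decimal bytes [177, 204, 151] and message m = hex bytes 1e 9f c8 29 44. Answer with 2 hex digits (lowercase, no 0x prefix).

Key decimal bytes [177, 204, 151] = b1 cc 97 is 3 bytes ≤ B = 5; zero-pad to 5 bytes: K' = b1 cc 97 00 00.
K' ⊕ ipad = 87 fa a1 36 36.  K' ⊕ opad = ed 90 cb 5c 5c.
Inner input = (K'⊕ipad) ∥ m = 87 fa a1 36 36 ∥ 1e 9f c8 29 44.
Inner hash: sum = 135+250+161+54+54+30+159+200+41+68 = 1152; mod 256 = 128 → 80.
Outer input = (K'⊕opad) ∥ inner = ed 90 cb 5c 5c ∥ 80.
Outer hash (tag): sum = 237+144+203+92+92+128 = 896; mod 256 = 128 → 80.

80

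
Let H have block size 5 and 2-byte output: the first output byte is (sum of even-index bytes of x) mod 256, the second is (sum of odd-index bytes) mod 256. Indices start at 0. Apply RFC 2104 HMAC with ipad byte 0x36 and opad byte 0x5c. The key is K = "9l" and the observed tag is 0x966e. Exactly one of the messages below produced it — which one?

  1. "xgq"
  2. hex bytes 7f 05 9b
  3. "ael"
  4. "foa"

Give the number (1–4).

Key "9l" = 39 6c is 2 bytes ≤ B = 5; zero-pad to 5 bytes: K' = 39 6c 00 00 00.
K' ⊕ ipad = 0f 5a 36 36 36; K' ⊕ opad = 65 30 5c 5c 5c.
m1: inner = H(0f 5a 36 36 36 78 67 71) = e2 79; tag = H(65 30 5c 5c 5c e2 79) = 966e ← matches
m2: inner = H(0f 5a 36 36 36 7f 05 9b) = 80 aa; tag = H(65 30 5c 5c 5c 80 aa) = c70c
m3: inner = H(0f 5a 36 36 36 61 65 6c) = e0 5d; tag = H(65 30 5c 5c 5c e0 5d) = 7a6c
m4: inner = H(0f 5a 36 36 36 66 6f 61) = ea 57; tag = H(65 30 5c 5c 5c ea 57) = 7476

1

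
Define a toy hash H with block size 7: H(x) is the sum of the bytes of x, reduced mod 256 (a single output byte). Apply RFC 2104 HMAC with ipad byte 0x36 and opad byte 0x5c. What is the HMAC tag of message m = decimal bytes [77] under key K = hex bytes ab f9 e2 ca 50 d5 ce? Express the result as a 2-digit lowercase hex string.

e1

Key hex bytes ab f9 e2 ca 50 d5 ce is exactly B = 7 bytes: K' = ab f9 e2 ca 50 d5 ce.
K' ⊕ ipad = 9d cf d4 fc 66 e3 f8.  K' ⊕ opad = f7 a5 be 96 0c 89 92.
Inner input = (K'⊕ipad) ∥ m = 9d cf d4 fc 66 e3 f8 ∥ 4d.
Inner hash: sum = 157+207+212+252+102+227+248+77 = 1482; mod 256 = 202 → ca.
Outer input = (K'⊕opad) ∥ inner = f7 a5 be 96 0c 89 92 ∥ ca.
Outer hash (tag): sum = 247+165+190+150+12+137+146+202 = 1249; mod 256 = 225 → e1.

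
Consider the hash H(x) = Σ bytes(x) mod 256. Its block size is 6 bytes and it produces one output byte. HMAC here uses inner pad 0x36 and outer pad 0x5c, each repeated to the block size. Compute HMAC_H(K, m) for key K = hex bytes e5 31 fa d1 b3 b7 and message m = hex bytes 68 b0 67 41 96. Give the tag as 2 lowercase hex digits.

Key hex bytes e5 31 fa d1 b3 b7 is exactly B = 6 bytes: K' = e5 31 fa d1 b3 b7.
K' ⊕ ipad = d3 07 cc e7 85 81.  K' ⊕ opad = b9 6d a6 8d ef eb.
Inner input = (K'⊕ipad) ∥ m = d3 07 cc e7 85 81 ∥ 68 b0 67 41 96.
Inner hash: sum = 211+7+204+231+133+129+104+176+103+65+150 = 1513; mod 256 = 233 → e9.
Outer input = (K'⊕opad) ∥ inner = b9 6d a6 8d ef eb ∥ e9.
Outer hash (tag): sum = 185+109+166+141+239+235+233 = 1308; mod 256 = 28 → 1c.

1c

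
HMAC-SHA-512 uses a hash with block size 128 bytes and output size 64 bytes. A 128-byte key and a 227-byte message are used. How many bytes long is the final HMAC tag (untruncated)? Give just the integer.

The tag is one SHA-512 digest: 64 bytes.

64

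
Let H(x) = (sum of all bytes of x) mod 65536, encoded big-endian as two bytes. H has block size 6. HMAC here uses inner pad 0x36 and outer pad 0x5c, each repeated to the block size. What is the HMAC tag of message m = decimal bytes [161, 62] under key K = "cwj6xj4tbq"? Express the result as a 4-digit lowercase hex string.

0329

Key "cwj6xj4tbq" = 63 77 6a 36 78 6a 34 74 62 71 is 10 bytes > B = 6, so hash it first: H(key) = 03 d7, then zero-pad to 6 bytes: K' = 03 d7 00 00 00 00.
K' ⊕ ipad = 35 e1 36 36 36 36.  K' ⊕ opad = 5f 8b 5c 5c 5c 5c.
Inner input = (K'⊕ipad) ∥ m = 35 e1 36 36 36 36 ∥ a1 3e.
Inner hash: sum = 53+225+54+54+54+54+161+62 = 717 → 02 cd.
Outer input = (K'⊕opad) ∥ inner = 5f 8b 5c 5c 5c 5c ∥ 02 cd.
Outer hash (tag): sum = 95+139+92+92+92+92+2+205 = 809 → 03 29.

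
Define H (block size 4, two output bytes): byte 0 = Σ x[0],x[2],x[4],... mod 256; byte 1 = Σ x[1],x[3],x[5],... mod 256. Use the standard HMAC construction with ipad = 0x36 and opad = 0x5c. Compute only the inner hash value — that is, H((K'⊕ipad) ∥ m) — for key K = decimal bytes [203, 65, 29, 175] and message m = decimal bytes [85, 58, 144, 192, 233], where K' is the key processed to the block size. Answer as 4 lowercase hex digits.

Key decimal bytes [203, 65, 29, 175] = cb 41 1d af is exactly B = 4 bytes: K' = cb 41 1d af.
K' ⊕ ipad = fd 77 2b 99.
Inner input = fd 77 2b 99 ∥ 55 3a 90 c0 e9.
Inner hash: even-index sum = 758 mod 256 = 246; odd-index sum = 522 mod 256 = 10 → f6 0a.

f60a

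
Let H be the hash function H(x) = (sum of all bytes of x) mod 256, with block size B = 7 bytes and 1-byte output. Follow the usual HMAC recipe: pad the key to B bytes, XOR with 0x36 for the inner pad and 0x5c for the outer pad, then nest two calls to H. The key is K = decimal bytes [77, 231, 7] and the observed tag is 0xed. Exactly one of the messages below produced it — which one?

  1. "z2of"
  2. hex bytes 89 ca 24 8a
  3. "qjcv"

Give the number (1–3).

Key decimal bytes [77, 231, 7] = 4d e7 07 is 3 bytes ≤ B = 7; zero-pad to 7 bytes: K' = 4d e7 07 00 00 00 00.
K' ⊕ ipad = 7b d1 31 36 36 36 36; K' ⊕ opad = 11 bb 5b 5c 5c 5c 5c.
m1: inner = H(7b d1 31 36 36 36 36 7a 32 6f 66) = d6; tag = H(11 bb 5b 5c 5c 5c 5c d6) = 6d
m2: inner = H(7b d1 31 36 36 36 36 89 ca 24 8a) = 56; tag = H(11 bb 5b 5c 5c 5c 5c 56) = ed ← matches
m3: inner = H(7b d1 31 36 36 36 36 71 6a 63 76) = 09; tag = H(11 bb 5b 5c 5c 5c 5c 09) = a0

2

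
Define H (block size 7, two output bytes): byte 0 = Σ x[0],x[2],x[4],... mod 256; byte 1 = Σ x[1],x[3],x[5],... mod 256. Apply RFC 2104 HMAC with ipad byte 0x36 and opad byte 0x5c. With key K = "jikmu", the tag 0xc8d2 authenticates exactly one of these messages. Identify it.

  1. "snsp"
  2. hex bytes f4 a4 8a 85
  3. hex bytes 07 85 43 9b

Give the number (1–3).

1

Key "jikmu" = 6a 69 6b 6d 75 is 5 bytes ≤ B = 7; zero-pad to 7 bytes: K' = 6a 69 6b 6d 75 00 00.
K' ⊕ ipad = 5c 5f 5d 5b 43 36 36; K' ⊕ opad = 36 35 37 31 29 5c 5c.
m1: inner = H(5c 5f 5d 5b 43 36 36 73 6e 73 70) = 10 d6; tag = H(36 35 37 31 29 5c 5c 10 d6) = c8d2 ← matches
m2: inner = H(5c 5f 5d 5b 43 36 36 f4 a4 8a 85) = 5b 6e; tag = H(36 35 37 31 29 5c 5c 5b 6e) = 601d
m3: inner = H(5c 5f 5d 5b 43 36 36 07 85 43 9b) = 52 3a; tag = H(36 35 37 31 29 5c 5c 52 3a) = 2c14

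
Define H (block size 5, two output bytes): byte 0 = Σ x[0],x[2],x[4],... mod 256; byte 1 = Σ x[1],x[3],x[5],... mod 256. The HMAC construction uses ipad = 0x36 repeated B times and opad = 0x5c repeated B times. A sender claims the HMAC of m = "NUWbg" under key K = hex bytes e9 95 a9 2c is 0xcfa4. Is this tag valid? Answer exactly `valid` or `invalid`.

Key hex bytes e9 95 a9 2c is 4 bytes ≤ B = 5; zero-pad to 5 bytes: K' = e9 95 a9 2c 00.
K' ⊕ ipad = df a3 9f 1a 36; K' ⊕ opad = b5 c9 f5 70 5c.
Inner hash: even-index sum = 619 mod 256 = 107; odd-index sum = 457 mod 256 = 201 → 6b c9.
Outer hash (recomputed tag): even-index sum = 719 mod 256 = 207; odd-index sum = 420 mod 256 = 164 → cf a4.
Recomputed tag = cfa4; claimed = cfa4 → match.

valid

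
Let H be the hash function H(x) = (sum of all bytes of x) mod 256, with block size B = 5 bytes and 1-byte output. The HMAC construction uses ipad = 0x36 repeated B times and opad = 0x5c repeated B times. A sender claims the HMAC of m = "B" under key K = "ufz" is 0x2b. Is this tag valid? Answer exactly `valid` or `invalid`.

invalid

Key "ufz" = 75 66 7a is 3 bytes ≤ B = 5; zero-pad to 5 bytes: K' = 75 66 7a 00 00.
K' ⊕ ipad = 43 50 4c 36 36; K' ⊕ opad = 29 3a 26 5c 5c.
Inner hash: sum = 67+80+76+54+54+66 = 397; mod 256 = 141 → 8d.
Outer hash (recomputed tag): sum = 41+58+38+92+92+141 = 462; mod 256 = 206 → ce.
Recomputed tag = ce; claimed = 2b → mismatch.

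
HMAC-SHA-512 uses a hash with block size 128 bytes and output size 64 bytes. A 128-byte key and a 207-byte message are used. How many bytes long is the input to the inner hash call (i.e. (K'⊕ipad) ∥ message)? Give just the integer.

Key is 128 ≤ 128 bytes, zero-padded: |K'| = 128.
Inner input = (K'⊕ipad) ∥ m → 128 + 207 = 335 bytes.

335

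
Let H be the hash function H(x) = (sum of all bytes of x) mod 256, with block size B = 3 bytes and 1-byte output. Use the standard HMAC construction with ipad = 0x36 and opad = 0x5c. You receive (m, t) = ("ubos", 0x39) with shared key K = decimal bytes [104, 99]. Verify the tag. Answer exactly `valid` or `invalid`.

invalid

Key decimal bytes [104, 99] = 68 63 is 2 bytes ≤ B = 3; zero-pad to 3 bytes: K' = 68 63 00.
K' ⊕ ipad = 5e 55 36; K' ⊕ opad = 34 3f 5c.
Inner hash: sum = 94+85+54+117+98+111+115 = 674; mod 256 = 162 → a2.
Outer hash (recomputed tag): sum = 52+63+92+162 = 369; mod 256 = 113 → 71.
Recomputed tag = 71; claimed = 39 → mismatch.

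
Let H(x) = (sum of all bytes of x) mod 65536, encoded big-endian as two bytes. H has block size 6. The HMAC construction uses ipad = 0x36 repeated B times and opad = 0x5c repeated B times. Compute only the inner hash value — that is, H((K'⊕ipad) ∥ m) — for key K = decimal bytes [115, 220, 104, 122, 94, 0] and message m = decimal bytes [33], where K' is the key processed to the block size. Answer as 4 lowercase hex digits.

Key decimal bytes [115, 220, 104, 122, 94, 0] = 73 dc 68 7a 5e 00 is exactly B = 6 bytes: K' = 73 dc 68 7a 5e 00.
K' ⊕ ipad = 45 ea 5e 4c 68 36.
Inner input = 45 ea 5e 4c 68 36 ∥ 21.
Inner hash: sum = 69+234+94+76+104+54+33 = 664 → 02 98.

0298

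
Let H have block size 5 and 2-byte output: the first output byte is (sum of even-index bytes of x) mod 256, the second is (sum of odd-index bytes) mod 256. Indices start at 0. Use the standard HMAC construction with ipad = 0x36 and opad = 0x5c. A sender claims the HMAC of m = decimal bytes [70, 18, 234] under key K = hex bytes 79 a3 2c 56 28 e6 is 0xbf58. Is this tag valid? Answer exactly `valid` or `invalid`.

invalid

Key hex bytes 79 a3 2c 56 28 e6 is 6 bytes > B = 5, so hash it first: H(key) = cd df, then zero-pad to 5 bytes: K' = cd df 00 00 00.
K' ⊕ ipad = fb e9 36 36 36; K' ⊕ opad = 91 83 5c 5c 5c.
Inner hash: even-index sum = 377 mod 256 = 121; odd-index sum = 591 mod 256 = 79 → 79 4f.
Outer hash (recomputed tag): even-index sum = 408 mod 256 = 152; odd-index sum = 344 mod 256 = 88 → 98 58.
Recomputed tag = 9858; claimed = bf58 → mismatch.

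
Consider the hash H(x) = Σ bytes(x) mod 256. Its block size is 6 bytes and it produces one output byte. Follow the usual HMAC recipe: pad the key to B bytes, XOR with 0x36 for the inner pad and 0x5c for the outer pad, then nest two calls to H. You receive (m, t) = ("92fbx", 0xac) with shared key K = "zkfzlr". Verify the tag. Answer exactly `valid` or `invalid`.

invalid

Key "zkfzlr" = 7a 6b 66 7a 6c 72 is exactly B = 6 bytes: K' = 7a 6b 66 7a 6c 72.
K' ⊕ ipad = 4c 5d 50 4c 5a 44; K' ⊕ opad = 26 37 3a 26 30 2e.
Inner hash: sum = 76+93+80+76+90+68+57+50+102+98+120 = 910; mod 256 = 142 → 8e.
Outer hash (recomputed tag): sum = 38+55+58+38+48+46+142 = 425; mod 256 = 169 → a9.
Recomputed tag = a9; claimed = ac → mismatch.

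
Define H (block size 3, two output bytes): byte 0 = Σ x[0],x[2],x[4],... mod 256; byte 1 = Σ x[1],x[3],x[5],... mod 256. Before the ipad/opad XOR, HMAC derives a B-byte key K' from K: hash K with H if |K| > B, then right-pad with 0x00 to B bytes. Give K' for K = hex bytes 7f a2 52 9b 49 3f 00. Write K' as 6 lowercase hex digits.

|K| = 7 > B = 3, so first hash the key.
H(K): even-index sum = 282 mod 256 = 26; odd-index sum = 380 mod 256 = 124 → 1a 7c.
Zero-pad H(K) = 1a 7c to 3 bytes: K' = 1a 7c 00.

1a7c00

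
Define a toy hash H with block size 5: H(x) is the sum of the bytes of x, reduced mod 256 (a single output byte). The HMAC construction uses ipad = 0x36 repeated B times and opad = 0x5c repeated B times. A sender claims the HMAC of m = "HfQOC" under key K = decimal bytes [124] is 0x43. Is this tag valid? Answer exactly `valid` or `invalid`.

valid

Key decimal bytes [124] = 7c is 1 byte ≤ B = 5; zero-pad to 5 bytes: K' = 7c 00 00 00 00.
K' ⊕ ipad = 4a 36 36 36 36; K' ⊕ opad = 20 5c 5c 5c 5c.
Inner hash: sum = 74+54+54+54+54+72+102+81+79+67 = 691; mod 256 = 179 → b3.
Outer hash (recomputed tag): sum = 32+92+92+92+92+179 = 579; mod 256 = 67 → 43.
Recomputed tag = 43; claimed = 43 → match.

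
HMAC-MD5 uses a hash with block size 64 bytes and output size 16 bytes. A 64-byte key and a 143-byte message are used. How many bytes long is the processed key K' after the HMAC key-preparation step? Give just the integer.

64

Key is 64 ≤ 64 bytes, zero-padded: |K'| = 64.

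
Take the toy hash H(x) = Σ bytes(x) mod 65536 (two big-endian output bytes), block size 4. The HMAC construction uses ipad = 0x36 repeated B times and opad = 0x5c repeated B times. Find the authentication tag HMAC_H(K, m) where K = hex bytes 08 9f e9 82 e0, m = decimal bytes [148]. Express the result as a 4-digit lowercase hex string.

Key hex bytes 08 9f e9 82 e0 is 5 bytes > B = 4, so hash it first: H(key) = 02 f2, then zero-pad to 4 bytes: K' = 02 f2 00 00.
K' ⊕ ipad = 34 c4 36 36.  K' ⊕ opad = 5e ae 5c 5c.
Inner input = (K'⊕ipad) ∥ m = 34 c4 36 36 ∥ 94.
Inner hash: sum = 52+196+54+54+148 = 504 → 01 f8.
Outer input = (K'⊕opad) ∥ inner = 5e ae 5c 5c ∥ 01 f8.
Outer hash (tag): sum = 94+174+92+92+1+248 = 701 → 02 bd.

02bd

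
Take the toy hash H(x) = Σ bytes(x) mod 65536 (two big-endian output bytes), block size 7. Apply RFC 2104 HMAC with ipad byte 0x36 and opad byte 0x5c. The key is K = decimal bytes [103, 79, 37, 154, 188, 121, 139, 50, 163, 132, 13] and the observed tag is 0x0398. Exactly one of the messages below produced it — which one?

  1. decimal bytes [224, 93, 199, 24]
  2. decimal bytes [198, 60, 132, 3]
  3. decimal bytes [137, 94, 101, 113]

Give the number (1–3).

Key decimal bytes [103, 79, 37, 154, 188, 121, 139, 50, 163, 132, 13] = 67 4f 25 9a bc 79 8b 32 a3 84 0d is 11 bytes > B = 7, so hash it first: H(key) = 04 9b, then zero-pad to 7 bytes: K' = 04 9b 00 00 00 00 00.
K' ⊕ ipad = 32 ad 36 36 36 36 36; K' ⊕ opad = 58 c7 5c 5c 5c 5c 5c.
m1: inner = H(32 ad 36 36 36 36 36 e0 5d c7 18) = 04 09; tag = H(58 c7 5c 5c 5c 5c 5c 04 09) = 02f8
m2: inner = H(32 ad 36 36 36 36 36 c6 3c 84 03) = 03 76; tag = H(58 c7 5c 5c 5c 5c 5c 03 76) = 0364
m3: inner = H(32 ad 36 36 36 36 36 89 5e 65 71) = 03 aa; tag = H(58 c7 5c 5c 5c 5c 5c 03 aa) = 0398 ← matches

3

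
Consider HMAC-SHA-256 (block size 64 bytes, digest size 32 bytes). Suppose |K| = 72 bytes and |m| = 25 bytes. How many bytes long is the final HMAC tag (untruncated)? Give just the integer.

32

The tag is one SHA-256 digest: 32 bytes.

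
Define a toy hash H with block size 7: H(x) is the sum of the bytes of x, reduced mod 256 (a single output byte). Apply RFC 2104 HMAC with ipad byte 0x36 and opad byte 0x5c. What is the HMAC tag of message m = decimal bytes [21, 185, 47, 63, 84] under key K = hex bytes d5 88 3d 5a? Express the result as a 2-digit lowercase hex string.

22

Key hex bytes d5 88 3d 5a is 4 bytes ≤ B = 7; zero-pad to 7 bytes: K' = d5 88 3d 5a 00 00 00.
K' ⊕ ipad = e3 be 0b 6c 36 36 36.  K' ⊕ opad = 89 d4 61 06 5c 5c 5c.
Inner input = (K'⊕ipad) ∥ m = e3 be 0b 6c 36 36 36 ∥ 15 b9 2f 3f 54.
Inner hash: sum = 227+190+11+108+54+54+54+21+185+47+63+84 = 1098; mod 256 = 74 → 4a.
Outer input = (K'⊕opad) ∥ inner = 89 d4 61 06 5c 5c 5c ∥ 4a.
Outer hash (tag): sum = 137+212+97+6+92+92+92+74 = 802; mod 256 = 34 → 22.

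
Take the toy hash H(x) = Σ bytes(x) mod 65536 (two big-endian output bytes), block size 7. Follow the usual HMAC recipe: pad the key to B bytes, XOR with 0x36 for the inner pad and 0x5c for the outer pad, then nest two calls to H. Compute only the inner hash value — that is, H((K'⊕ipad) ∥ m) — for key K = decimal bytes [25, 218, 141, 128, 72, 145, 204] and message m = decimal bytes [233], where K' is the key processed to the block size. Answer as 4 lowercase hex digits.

Key decimal bytes [25, 218, 141, 128, 72, 145, 204] = 19 da 8d 80 48 91 cc is exactly B = 7 bytes: K' = 19 da 8d 80 48 91 cc.
K' ⊕ ipad = 2f ec bb b6 7e a7 fa.
Inner input = 2f ec bb b6 7e a7 fa ∥ e9.
Inner hash: sum = 47+236+187+182+126+167+250+233 = 1428 → 05 94.

0594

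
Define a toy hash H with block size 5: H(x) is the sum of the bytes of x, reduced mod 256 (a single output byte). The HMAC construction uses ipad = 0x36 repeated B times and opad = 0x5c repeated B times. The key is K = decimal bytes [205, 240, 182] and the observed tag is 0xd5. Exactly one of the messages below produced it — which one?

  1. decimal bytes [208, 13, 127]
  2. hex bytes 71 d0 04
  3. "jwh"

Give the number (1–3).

3

Key decimal bytes [205, 240, 182] = cd f0 b6 is 3 bytes ≤ B = 5; zero-pad to 5 bytes: K' = cd f0 b6 00 00.
K' ⊕ ipad = fb c6 80 36 36; K' ⊕ opad = 91 ac ea 5c 5c.
m1: inner = H(fb c6 80 36 36 d0 0d 7f) = 09; tag = H(91 ac ea 5c 5c 09) = e8
m2: inner = H(fb c6 80 36 36 71 d0 04) = f2; tag = H(91 ac ea 5c 5c f2) = d1
m3: inner = H(fb c6 80 36 36 6a 77 68) = f6; tag = H(91 ac ea 5c 5c f6) = d5 ← matches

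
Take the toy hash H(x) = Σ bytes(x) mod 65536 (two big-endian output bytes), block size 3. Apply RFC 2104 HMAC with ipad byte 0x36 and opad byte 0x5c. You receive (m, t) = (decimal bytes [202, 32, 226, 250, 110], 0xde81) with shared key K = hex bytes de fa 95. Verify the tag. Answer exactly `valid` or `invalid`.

Key hex bytes de fa 95 is exactly B = 3 bytes: K' = de fa 95.
K' ⊕ ipad = e8 cc a3; K' ⊕ opad = 82 a6 c9.
Inner hash: sum = 232+204+163+202+32+226+250+110 = 1419 → 05 8b.
Outer hash (recomputed tag): sum = 130+166+201+5+139 = 641 → 02 81.
Recomputed tag = 0281; claimed = de81 → mismatch.

invalid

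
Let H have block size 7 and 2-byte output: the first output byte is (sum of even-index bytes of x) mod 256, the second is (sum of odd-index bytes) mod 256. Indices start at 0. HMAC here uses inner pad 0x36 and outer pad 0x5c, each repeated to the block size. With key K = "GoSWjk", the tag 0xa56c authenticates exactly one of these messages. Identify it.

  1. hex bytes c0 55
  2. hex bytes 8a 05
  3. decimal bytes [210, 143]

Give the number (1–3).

Key "GoSWjk" = 47 6f 53 57 6a 6b is 6 bytes ≤ B = 7; zero-pad to 7 bytes: K' = 47 6f 53 57 6a 6b 00.
K' ⊕ ipad = 71 59 65 61 5c 5d 36; K' ⊕ opad = 1b 33 0f 0b 36 37 5c.
m1: inner = H(71 59 65 61 5c 5d 36 c0 55) = bd d7; tag = H(1b 33 0f 0b 36 37 5c bd d7) = 9332
m2: inner = H(71 59 65 61 5c 5d 36 8a 05) = 6d a1; tag = H(1b 33 0f 0b 36 37 5c 6d a1) = 5de2
m3: inner = H(71 59 65 61 5c 5d 36 d2 8f) = f7 e9; tag = H(1b 33 0f 0b 36 37 5c f7 e9) = a56c ← matches

3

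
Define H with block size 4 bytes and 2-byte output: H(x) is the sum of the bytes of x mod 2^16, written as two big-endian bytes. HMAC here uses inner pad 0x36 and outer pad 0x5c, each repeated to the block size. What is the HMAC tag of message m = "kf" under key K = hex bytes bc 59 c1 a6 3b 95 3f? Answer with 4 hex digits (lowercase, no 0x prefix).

021f

Key hex bytes bc 59 c1 a6 3b 95 3f is 7 bytes > B = 4, so hash it first: H(key) = 03 8b, then zero-pad to 4 bytes: K' = 03 8b 00 00.
K' ⊕ ipad = 35 bd 36 36.  K' ⊕ opad = 5f d7 5c 5c.
Inner input = (K'⊕ipad) ∥ m = 35 bd 36 36 ∥ 6b 66.
Inner hash: sum = 53+189+54+54+107+102 = 559 → 02 2f.
Outer input = (K'⊕opad) ∥ inner = 5f d7 5c 5c ∥ 02 2f.
Outer hash (tag): sum = 95+215+92+92+2+47 = 543 → 02 1f.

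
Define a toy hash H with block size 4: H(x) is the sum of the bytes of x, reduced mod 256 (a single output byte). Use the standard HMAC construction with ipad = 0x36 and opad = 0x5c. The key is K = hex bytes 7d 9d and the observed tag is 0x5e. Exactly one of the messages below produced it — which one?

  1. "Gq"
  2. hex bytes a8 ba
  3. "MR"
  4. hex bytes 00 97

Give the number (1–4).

Key hex bytes 7d 9d is 2 bytes ≤ B = 4; zero-pad to 4 bytes: K' = 7d 9d 00 00.
K' ⊕ ipad = 4b ab 36 36; K' ⊕ opad = 21 c1 5c 5c.
m1: inner = H(4b ab 36 36 47 71) = 1a; tag = H(21 c1 5c 5c 1a) = b4
m2: inner = H(4b ab 36 36 a8 ba) = c4; tag = H(21 c1 5c 5c c4) = 5e ← matches
m3: inner = H(4b ab 36 36 4d 52) = 01; tag = H(21 c1 5c 5c 01) = 9b
m4: inner = H(4b ab 36 36 00 97) = f9; tag = H(21 c1 5c 5c f9) = 93

2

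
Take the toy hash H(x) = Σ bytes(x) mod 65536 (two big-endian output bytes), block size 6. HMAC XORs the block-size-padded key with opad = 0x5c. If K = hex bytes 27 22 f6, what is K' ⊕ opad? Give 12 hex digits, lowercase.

Key hex bytes 27 22 f6 is 3 bytes ≤ B = 6; zero-pad to 6 bytes: K' = 27 22 f6 00 00 00.
XOR each byte with 0x5c: 27⊕5c=7b, 22⊕5c=7e, f6⊕5c=aa, 00⊕5c=5c, 00⊕5c=5c, 00⊕5c=5c.

7b7eaa5c5c5c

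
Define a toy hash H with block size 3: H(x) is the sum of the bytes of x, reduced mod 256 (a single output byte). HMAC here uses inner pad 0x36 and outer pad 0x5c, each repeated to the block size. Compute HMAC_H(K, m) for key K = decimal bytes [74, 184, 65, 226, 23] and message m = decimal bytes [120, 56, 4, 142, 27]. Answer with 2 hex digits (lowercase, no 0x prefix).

Key decimal bytes [74, 184, 65, 226, 23] = 4a b8 41 e2 17 is 5 bytes > B = 3, so hash it first: H(key) = 3c, then zero-pad to 3 bytes: K' = 3c 00 00.
K' ⊕ ipad = 0a 36 36.  K' ⊕ opad = 60 5c 5c.
Inner input = (K'⊕ipad) ∥ m = 0a 36 36 ∥ 78 38 04 8e 1b.
Inner hash: sum = 10+54+54+120+56+4+142+27 = 467; mod 256 = 211 → d3.
Outer input = (K'⊕opad) ∥ inner = 60 5c 5c ∥ d3.
Outer hash (tag): sum = 96+92+92+211 = 491; mod 256 = 235 → eb.

eb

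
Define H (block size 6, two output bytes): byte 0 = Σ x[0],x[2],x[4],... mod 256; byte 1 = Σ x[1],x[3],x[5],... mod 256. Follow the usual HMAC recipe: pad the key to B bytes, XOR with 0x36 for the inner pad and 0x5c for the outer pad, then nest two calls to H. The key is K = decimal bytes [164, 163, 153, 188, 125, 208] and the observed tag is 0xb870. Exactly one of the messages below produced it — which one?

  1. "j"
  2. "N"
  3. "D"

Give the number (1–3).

Key decimal bytes [164, 163, 153, 188, 125, 208] = a4 a3 99 bc 7d d0 is exactly B = 6 bytes: K' = a4 a3 99 bc 7d d0.
K' ⊕ ipad = 92 95 af 8a 4b e6; K' ⊕ opad = f8 ff c5 e0 21 8c.
m1: inner = H(92 95 af 8a 4b e6 6a) = f6 05; tag = H(f8 ff c5 e0 21 8c f6 05) = d470
m2: inner = H(92 95 af 8a 4b e6 4e) = da 05; tag = H(f8 ff c5 e0 21 8c da 05) = b870 ← matches
m3: inner = H(92 95 af 8a 4b e6 44) = d0 05; tag = H(f8 ff c5 e0 21 8c d0 05) = ae70

2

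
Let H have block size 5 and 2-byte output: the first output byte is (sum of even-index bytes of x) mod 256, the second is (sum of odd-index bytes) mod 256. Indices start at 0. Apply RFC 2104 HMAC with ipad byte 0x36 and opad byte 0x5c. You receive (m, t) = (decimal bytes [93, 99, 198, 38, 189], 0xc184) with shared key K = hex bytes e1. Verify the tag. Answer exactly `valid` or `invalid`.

Key hex bytes e1 is 1 byte ≤ B = 5; zero-pad to 5 bytes: K' = e1 00 00 00 00.
K' ⊕ ipad = d7 36 36 36 36; K' ⊕ opad = bd 5c 5c 5c 5c.
Inner hash: even-index sum = 460 mod 256 = 204; odd-index sum = 588 mod 256 = 76 → cc 4c.
Outer hash (recomputed tag): even-index sum = 449 mod 256 = 193; odd-index sum = 388 mod 256 = 132 → c1 84.
Recomputed tag = c184; claimed = c184 → match.

valid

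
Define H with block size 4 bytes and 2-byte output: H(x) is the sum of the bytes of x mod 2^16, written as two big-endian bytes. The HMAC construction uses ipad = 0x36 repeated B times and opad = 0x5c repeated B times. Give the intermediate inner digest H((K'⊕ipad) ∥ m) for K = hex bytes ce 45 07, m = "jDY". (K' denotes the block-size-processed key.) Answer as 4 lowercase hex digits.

02d9

Key hex bytes ce 45 07 is 3 bytes ≤ B = 4; zero-pad to 4 bytes: K' = ce 45 07 00.
K' ⊕ ipad = f8 73 31 36.
Inner input = f8 73 31 36 ∥ 6a 44 59.
Inner hash: sum = 248+115+49+54+106+68+89 = 729 → 02 d9.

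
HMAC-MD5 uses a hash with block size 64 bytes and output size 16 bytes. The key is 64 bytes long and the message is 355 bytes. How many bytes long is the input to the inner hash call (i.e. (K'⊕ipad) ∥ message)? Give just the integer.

419

Key is 64 ≤ 64 bytes, zero-padded: |K'| = 64.
Inner input = (K'⊕ipad) ∥ m → 64 + 355 = 419 bytes.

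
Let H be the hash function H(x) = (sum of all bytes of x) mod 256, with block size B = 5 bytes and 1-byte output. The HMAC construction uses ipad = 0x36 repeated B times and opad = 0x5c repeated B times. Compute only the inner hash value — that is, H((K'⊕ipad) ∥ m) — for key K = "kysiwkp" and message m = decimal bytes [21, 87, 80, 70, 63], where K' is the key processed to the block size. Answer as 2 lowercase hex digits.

Key "kysiwkp" = 6b 79 73 69 77 6b 70 is 7 bytes > B = 5, so hash it first: H(key) = 12, then zero-pad to 5 bytes: K' = 12 00 00 00 00.
K' ⊕ ipad = 24 36 36 36 36.
Inner input = 24 36 36 36 36 ∥ 15 57 50 46 3f.
Inner hash: sum = 36+54+54+54+54+21+87+80+70+63 = 573; mod 256 = 61 → 3d.

3d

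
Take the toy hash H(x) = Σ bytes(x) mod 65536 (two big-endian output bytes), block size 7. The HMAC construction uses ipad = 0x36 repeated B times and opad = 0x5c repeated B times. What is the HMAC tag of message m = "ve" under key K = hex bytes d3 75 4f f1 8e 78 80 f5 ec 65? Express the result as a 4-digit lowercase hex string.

Key hex bytes d3 75 4f f1 8e 78 80 f5 ec 65 is 10 bytes > B = 7, so hash it first: H(key) = 06 54, then zero-pad to 7 bytes: K' = 06 54 00 00 00 00 00.
K' ⊕ ipad = 30 62 36 36 36 36 36.  K' ⊕ opad = 5a 08 5c 5c 5c 5c 5c.
Inner input = (K'⊕ipad) ∥ m = 30 62 36 36 36 36 36 ∥ 76 65.
Inner hash: sum = 48+98+54+54+54+54+54+118+101 = 635 → 02 7b.
Outer input = (K'⊕opad) ∥ inner = 5a 08 5c 5c 5c 5c 5c ∥ 02 7b.
Outer hash (tag): sum = 90+8+92+92+92+92+92+2+123 = 683 → 02 ab.

02ab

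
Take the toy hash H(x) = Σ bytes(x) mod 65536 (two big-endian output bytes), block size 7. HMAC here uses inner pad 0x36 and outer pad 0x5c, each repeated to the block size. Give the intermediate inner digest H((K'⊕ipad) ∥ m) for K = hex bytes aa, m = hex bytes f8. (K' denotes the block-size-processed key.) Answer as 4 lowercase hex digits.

Key hex bytes aa is 1 byte ≤ B = 7; zero-pad to 7 bytes: K' = aa 00 00 00 00 00 00.
K' ⊕ ipad = 9c 36 36 36 36 36 36.
Inner input = 9c 36 36 36 36 36 36 ∥ f8.
Inner hash: sum = 156+54+54+54+54+54+54+248 = 728 → 02 d8.

02d8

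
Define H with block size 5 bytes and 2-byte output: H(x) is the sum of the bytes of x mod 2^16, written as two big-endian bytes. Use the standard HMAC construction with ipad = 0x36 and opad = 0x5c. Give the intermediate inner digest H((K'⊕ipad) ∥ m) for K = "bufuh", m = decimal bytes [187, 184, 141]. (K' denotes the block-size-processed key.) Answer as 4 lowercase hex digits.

Key "bufuh" = 62 75 66 75 68 is exactly B = 5 bytes: K' = 62 75 66 75 68.
K' ⊕ ipad = 54 43 50 43 5e.
Inner input = 54 43 50 43 5e ∥ bb b8 8d.
Inner hash: sum = 84+67+80+67+94+187+184+141 = 904 → 03 88.

0388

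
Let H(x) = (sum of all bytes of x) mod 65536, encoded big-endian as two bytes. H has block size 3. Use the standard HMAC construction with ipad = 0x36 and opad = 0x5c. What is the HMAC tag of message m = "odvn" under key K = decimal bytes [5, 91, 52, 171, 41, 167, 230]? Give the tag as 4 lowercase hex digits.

0249

Key decimal bytes [5, 91, 52, 171, 41, 167, 230] = 05 5b 34 ab 29 a7 e6 is 7 bytes > B = 3, so hash it first: H(key) = 02 f5, then zero-pad to 3 bytes: K' = 02 f5 00.
K' ⊕ ipad = 34 c3 36.  K' ⊕ opad = 5e a9 5c.
Inner input = (K'⊕ipad) ∥ m = 34 c3 36 ∥ 6f 64 76 6e.
Inner hash: sum = 52+195+54+111+100+118+110 = 740 → 02 e4.
Outer input = (K'⊕opad) ∥ inner = 5e a9 5c ∥ 02 e4.
Outer hash (tag): sum = 94+169+92+2+228 = 585 → 02 49.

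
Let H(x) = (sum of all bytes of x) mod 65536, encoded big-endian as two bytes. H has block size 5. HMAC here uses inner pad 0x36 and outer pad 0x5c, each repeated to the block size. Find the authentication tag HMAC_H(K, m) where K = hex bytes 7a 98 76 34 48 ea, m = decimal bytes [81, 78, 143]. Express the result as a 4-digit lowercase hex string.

Key hex bytes 7a 98 76 34 48 ea is 6 bytes > B = 5, so hash it first: H(key) = 02 ee, then zero-pad to 5 bytes: K' = 02 ee 00 00 00.
K' ⊕ ipad = 34 d8 36 36 36.  K' ⊕ opad = 5e b2 5c 5c 5c.
Inner input = (K'⊕ipad) ∥ m = 34 d8 36 36 36 ∥ 51 4e 8f.
Inner hash: sum = 52+216+54+54+54+81+78+143 = 732 → 02 dc.
Outer input = (K'⊕opad) ∥ inner = 5e b2 5c 5c 5c ∥ 02 dc.
Outer hash (tag): sum = 94+178+92+92+92+2+220 = 770 → 03 02.

0302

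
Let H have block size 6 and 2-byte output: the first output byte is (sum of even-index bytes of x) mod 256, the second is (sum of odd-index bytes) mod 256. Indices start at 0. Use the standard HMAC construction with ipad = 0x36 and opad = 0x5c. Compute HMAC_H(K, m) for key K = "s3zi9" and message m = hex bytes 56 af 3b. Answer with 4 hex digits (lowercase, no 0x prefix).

eb49

Key "s3zi9" = 73 33 7a 69 39 is 5 bytes ≤ B = 6; zero-pad to 6 bytes: K' = 73 33 7a 69 39 00.
K' ⊕ ipad = 45 05 4c 5f 0f 36.  K' ⊕ opad = 2f 6f 26 35 65 5c.
Inner input = (K'⊕ipad) ∥ m = 45 05 4c 5f 0f 36 ∥ 56 af 3b.
Inner hash: even-index sum = 305 mod 256 = 49; odd-index sum = 329 mod 256 = 73 → 31 49.
Outer input = (K'⊕opad) ∥ inner = 2f 6f 26 35 65 5c ∥ 31 49.
Outer hash (tag): even-index sum = 235 mod 256 = 235; odd-index sum = 329 mod 256 = 73 → eb 49.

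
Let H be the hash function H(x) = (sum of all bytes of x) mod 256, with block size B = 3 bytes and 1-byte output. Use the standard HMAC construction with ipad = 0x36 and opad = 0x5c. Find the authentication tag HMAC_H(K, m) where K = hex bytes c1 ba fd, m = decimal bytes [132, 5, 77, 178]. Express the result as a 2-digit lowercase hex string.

fa

Key hex bytes c1 ba fd is exactly B = 3 bytes: K' = c1 ba fd.
K' ⊕ ipad = f7 8c cb.  K' ⊕ opad = 9d e6 a1.
Inner input = (K'⊕ipad) ∥ m = f7 8c cb ∥ 84 05 4d b2.
Inner hash: sum = 247+140+203+132+5+77+178 = 982; mod 256 = 214 → d6.
Outer input = (K'⊕opad) ∥ inner = 9d e6 a1 ∥ d6.
Outer hash (tag): sum = 157+230+161+214 = 762; mod 256 = 250 → fa.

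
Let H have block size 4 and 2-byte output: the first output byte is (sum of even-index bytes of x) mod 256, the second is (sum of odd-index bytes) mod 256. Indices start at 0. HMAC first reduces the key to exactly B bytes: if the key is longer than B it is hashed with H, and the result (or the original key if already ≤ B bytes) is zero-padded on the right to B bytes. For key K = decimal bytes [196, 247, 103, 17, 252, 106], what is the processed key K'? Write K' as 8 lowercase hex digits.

|K| = 6 > B = 4, so first hash the key.
H(K): even-index sum = 551 mod 256 = 39; odd-index sum = 370 mod 256 = 114 → 27 72.
Zero-pad H(K) = 27 72 to 4 bytes: K' = 27 72 00 00.

27720000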